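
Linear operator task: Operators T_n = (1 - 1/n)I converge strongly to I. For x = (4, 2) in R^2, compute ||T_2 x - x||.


T_2 x - x = (1 - 1/2)x - x = -x/2
||x|| = sqrt(20) = 4.4721
||T_2 x - x|| = ||x||/2 = 4.4721/2 = 2.2361

2.2361


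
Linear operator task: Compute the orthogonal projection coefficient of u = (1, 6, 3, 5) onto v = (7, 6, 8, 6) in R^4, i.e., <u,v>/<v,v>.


Computing <u,v> = 1*7 + 6*6 + 3*8 + 5*6 = 97
Computing <v,v> = 7^2 + 6^2 + 8^2 + 6^2 = 185
Projection coefficient = 97/185 = 0.5243

0.5243


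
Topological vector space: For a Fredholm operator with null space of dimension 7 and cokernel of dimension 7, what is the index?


The Fredholm index is defined as ind(T) = dim(ker T) - dim(coker T)
= 7 - 7
= 0

0


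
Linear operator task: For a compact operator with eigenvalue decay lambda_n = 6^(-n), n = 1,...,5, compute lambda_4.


The eigenvalue formula gives lambda_4 = 1/6^4
= 1/1296
= 7.7160e-04

7.7160e-04


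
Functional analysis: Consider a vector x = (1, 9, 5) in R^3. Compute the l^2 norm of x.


The l^2 norm = (sum |x_i|^2)^(1/2)
Sum of 2th powers = 1 + 81 + 25 = 107
||x||_2 = (107)^(1/2) = 10.3441

10.3441


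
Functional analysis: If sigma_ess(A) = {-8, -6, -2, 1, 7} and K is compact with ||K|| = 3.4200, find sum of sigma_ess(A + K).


By Weyl's theorem, the essential spectrum is invariant under compact perturbations.
sigma_ess(A + K) = sigma_ess(A) = {-8, -6, -2, 1, 7}
Sum = -8 + -6 + -2 + 1 + 7 = -8

-8


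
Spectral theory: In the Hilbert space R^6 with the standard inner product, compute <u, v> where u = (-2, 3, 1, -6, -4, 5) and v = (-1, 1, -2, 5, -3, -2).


Computing the standard inner product <u, v> = sum u_i * v_i
= -2*-1 + 3*1 + 1*-2 + -6*5 + -4*-3 + 5*-2
= 2 + 3 + -2 + -30 + 12 + -10
= -25

-25


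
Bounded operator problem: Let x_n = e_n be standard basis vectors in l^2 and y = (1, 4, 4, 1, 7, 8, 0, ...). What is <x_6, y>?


x_6 = e_6 is the standard basis vector with 1 in position 6.
<x_6, y> = y_6 = 8
As n -> infinity, <x_n, y> -> 0, confirming weak convergence of (x_n) to 0.

8


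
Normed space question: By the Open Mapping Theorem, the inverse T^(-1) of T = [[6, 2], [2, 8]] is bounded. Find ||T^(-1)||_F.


det(T) = 6*8 - 2*2 = 44
T^(-1) = (1/44) * [[8, -2], [-2, 6]] = [[0.1818, -0.0455], [-0.0455, 0.1364]]
||T^(-1)||_F^2 = 0.1818^2 + (-0.0455)^2 + (-0.0455)^2 + 0.1364^2 = 0.0558
||T^(-1)||_F = sqrt(0.0558) = 0.2362

0.2362


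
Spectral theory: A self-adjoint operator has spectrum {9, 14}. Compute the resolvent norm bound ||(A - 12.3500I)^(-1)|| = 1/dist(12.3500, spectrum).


dist(12.3500, {9, 14}) = min(|12.3500 - 9|, |12.3500 - 14|)
= min(3.3500, 1.6500) = 1.6500
Resolvent bound = 1/1.6500 = 0.6061

0.6061


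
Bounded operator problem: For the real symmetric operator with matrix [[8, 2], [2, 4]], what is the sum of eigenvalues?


For a self-adjoint (symmetric) matrix, the eigenvalues are real.
The sum of eigenvalues equals the trace of the matrix.
trace = 8 + 4 = 12

12


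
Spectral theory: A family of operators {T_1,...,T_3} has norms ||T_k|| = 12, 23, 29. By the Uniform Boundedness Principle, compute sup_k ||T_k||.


By the Uniform Boundedness Principle, the supremum of norms is finite.
sup_k ||T_k|| = max(12, 23, 29) = 29

29


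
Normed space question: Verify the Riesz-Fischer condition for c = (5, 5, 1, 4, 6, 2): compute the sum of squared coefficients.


sum |c_n|^2 = 5^2 + 5^2 + 1^2 + 4^2 + 6^2 + 2^2
= 25 + 25 + 1 + 16 + 36 + 4
= 107

107


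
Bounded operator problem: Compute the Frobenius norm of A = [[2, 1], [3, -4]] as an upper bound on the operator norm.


||A||_F^2 = sum a_ij^2
= 2^2 + 1^2 + 3^2 + (-4)^2
= 4 + 1 + 9 + 16 = 30
||A||_F = sqrt(30) = 5.4772

5.4772


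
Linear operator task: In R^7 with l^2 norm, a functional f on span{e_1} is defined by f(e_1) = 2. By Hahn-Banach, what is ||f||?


The norm of f is given by ||f|| = sup_{||x||=1} |f(x)|.
On span{e_1}, ||e_1|| = 1, so ||f|| = |f(e_1)| / ||e_1||
= |2| / 1 = 2.0000

2.0000


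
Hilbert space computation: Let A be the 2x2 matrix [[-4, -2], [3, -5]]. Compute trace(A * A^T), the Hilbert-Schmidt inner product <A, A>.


trace(A * A^T) = sum of squares of all entries
= (-4)^2 + (-2)^2 + 3^2 + (-5)^2
= 16 + 4 + 9 + 25
= 54

54


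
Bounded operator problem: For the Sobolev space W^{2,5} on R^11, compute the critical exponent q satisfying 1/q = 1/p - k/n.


Using the Sobolev embedding formula: 1/q = 1/p - k/n
1/q = 1/5 - 2/11 = 1/55
q = 1/(1/55) = 55

55.0000


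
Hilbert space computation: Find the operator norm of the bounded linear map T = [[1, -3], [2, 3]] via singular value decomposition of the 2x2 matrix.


A^T A = [[5, 3], [3, 18]]
trace(A^T A) = 23, det(A^T A) = 81
discriminant = 23^2 - 4*81 = 205
Largest eigenvalue of A^T A = (trace + sqrt(disc))/2 = 18.6589
||T|| = sqrt(18.6589) = 4.3196

4.3196


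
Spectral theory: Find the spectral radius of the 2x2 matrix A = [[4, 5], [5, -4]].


For a 2x2 matrix, eigenvalues satisfy lambda^2 - (trace)*lambda + det = 0
trace = 4 + -4 = 0
det = 4*-4 - 5*5 = -41
discriminant = 0^2 - 4*(-41) = 164
spectral radius = max |eigenvalue| = 6.4031

6.4031


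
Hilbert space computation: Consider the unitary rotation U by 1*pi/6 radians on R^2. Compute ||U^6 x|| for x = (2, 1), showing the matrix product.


U is a rotation by theta = 1*pi/6
U^6 = rotation by 6*theta = 6*pi/6
cos(6*pi/6) = -1.0000, sin(6*pi/6) = 0.0000
U^6 x = (-1.0000 * 2 - 0.0000 * 1, 0.0000 * 2 + -1.0000 * 1)
= (-2.0000, -1.0000)
||U^6 x|| = sqrt((-2.0000)^2 + (-1.0000)^2) = sqrt(5.0000) = 2.2361

2.2361


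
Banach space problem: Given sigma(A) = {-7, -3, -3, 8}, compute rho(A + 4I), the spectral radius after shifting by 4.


Spectrum of A + 4I = {-3, 1, 1, 12}
Spectral radius = max |lambda| over the shifted spectrum
= max(3, 1, 1, 12) = 12

12


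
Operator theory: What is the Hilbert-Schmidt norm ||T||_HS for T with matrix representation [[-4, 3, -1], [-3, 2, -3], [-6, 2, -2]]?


The Hilbert-Schmidt norm is sqrt(sum of squares of all entries).
Sum of squares = (-4)^2 + 3^2 + (-1)^2 + (-3)^2 + 2^2 + (-3)^2 + (-6)^2 + 2^2 + (-2)^2
= 16 + 9 + 1 + 9 + 4 + 9 + 36 + 4 + 4 = 92
||T||_HS = sqrt(92) = 9.5917

9.5917


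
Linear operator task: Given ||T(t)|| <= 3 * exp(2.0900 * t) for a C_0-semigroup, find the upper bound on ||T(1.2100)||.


||T(1.2100)|| <= 3 * exp(2.0900 * 1.2100)
= 3 * exp(2.5289)
= 3 * 12.5397
= 37.6191

37.6191


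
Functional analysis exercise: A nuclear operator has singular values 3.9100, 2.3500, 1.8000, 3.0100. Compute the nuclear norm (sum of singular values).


The nuclear norm is the sum of all singular values.
||T||_1 = 3.9100 + 2.3500 + 1.8000 + 3.0100
= 11.0700

11.0700


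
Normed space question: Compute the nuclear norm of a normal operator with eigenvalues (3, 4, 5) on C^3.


For a normal operator, singular values equal |eigenvalues|.
Trace norm = sum |lambda_i| = 3 + 4 + 5
= 12

12


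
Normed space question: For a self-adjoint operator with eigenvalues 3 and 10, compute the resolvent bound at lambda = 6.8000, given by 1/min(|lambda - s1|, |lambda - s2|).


dist(6.8000, {3, 10}) = min(|6.8000 - 3|, |6.8000 - 10|)
= min(3.8000, 3.2000) = 3.2000
Resolvent bound = 1/3.2000 = 0.3125

0.3125


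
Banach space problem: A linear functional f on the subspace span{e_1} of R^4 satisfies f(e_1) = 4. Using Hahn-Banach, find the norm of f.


The norm of f is given by ||f|| = sup_{||x||=1} |f(x)|.
On span{e_1}, ||e_1|| = 1, so ||f|| = |f(e_1)| / ||e_1||
= |4| / 1 = 4.0000

4.0000


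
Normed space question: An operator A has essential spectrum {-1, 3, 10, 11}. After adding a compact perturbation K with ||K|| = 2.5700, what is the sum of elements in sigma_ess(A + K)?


By Weyl's theorem, the essential spectrum is invariant under compact perturbations.
sigma_ess(A + K) = sigma_ess(A) = {-1, 3, 10, 11}
Sum = -1 + 3 + 10 + 11 = 23

23


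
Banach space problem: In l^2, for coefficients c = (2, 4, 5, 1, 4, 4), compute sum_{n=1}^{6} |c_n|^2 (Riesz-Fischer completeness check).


sum |c_n|^2 = 2^2 + 4^2 + 5^2 + 1^2 + 4^2 + 4^2
= 4 + 16 + 25 + 1 + 16 + 16
= 78

78


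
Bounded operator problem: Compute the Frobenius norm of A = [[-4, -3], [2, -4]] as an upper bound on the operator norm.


||A||_F^2 = sum a_ij^2
= (-4)^2 + (-3)^2 + 2^2 + (-4)^2
= 16 + 9 + 4 + 16 = 45
||A||_F = sqrt(45) = 6.7082

6.7082


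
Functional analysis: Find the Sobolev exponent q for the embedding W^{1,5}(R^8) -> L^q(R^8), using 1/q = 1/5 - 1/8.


Using the Sobolev embedding formula: 1/q = 1/p - k/n
1/q = 1/5 - 1/8 = 3/40
q = 1/(3/40) = 40/3 = 13.3333

13.3333


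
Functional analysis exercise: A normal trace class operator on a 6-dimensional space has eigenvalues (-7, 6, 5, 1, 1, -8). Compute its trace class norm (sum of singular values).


For a normal operator, singular values equal |eigenvalues|.
Trace norm = sum |lambda_i| = 7 + 6 + 5 + 1 + 1 + 8
= 28

28


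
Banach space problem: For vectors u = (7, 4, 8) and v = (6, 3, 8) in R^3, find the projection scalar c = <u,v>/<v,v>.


Computing <u,v> = 7*6 + 4*3 + 8*8 = 118
Computing <v,v> = 6^2 + 3^2 + 8^2 = 109
Projection coefficient = 118/109 = 1.0826

1.0826


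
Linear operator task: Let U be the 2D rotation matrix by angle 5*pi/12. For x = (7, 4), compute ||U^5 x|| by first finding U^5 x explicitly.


U is a rotation by theta = 5*pi/12
U^5 = rotation by 5*theta = 25*pi/12 = 1*pi/12 (mod 2*pi)
cos(1*pi/12) = 0.9659, sin(1*pi/12) = 0.2588
U^5 x = (0.9659 * 7 - 0.2588 * 4, 0.2588 * 7 + 0.9659 * 4)
= (5.7262, 5.6754)
||U^5 x|| = sqrt(5.7262^2 + 5.6754^2) = sqrt(65.0000) = 8.0623

8.0623


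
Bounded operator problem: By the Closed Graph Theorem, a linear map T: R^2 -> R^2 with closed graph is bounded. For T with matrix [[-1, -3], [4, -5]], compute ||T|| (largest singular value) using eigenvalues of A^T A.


A^T A = [[17, -17], [-17, 34]]
trace(A^T A) = 51, det(A^T A) = 289
discriminant = 51^2 - 4*289 = 1445
Largest eigenvalue of A^T A = (trace + sqrt(disc))/2 = 44.5066
||T|| = sqrt(44.5066) = 6.6713

6.6713


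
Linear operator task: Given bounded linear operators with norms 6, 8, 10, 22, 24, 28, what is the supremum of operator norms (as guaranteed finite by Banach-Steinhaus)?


By the Uniform Boundedness Principle, the supremum of norms is finite.
sup_k ||T_k|| = max(6, 8, 10, 22, 24, 28) = 28

28


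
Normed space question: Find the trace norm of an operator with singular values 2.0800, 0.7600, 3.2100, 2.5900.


The nuclear norm is the sum of all singular values.
||T||_1 = 2.0800 + 0.7600 + 3.2100 + 2.5900
= 8.6400

8.6400


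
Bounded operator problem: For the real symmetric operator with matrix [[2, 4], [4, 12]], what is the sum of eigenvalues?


For a self-adjoint (symmetric) matrix, the eigenvalues are real.
The sum of eigenvalues equals the trace of the matrix.
trace = 2 + 12 = 14

14


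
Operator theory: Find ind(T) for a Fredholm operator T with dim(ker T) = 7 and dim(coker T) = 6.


The Fredholm index is defined as ind(T) = dim(ker T) - dim(coker T)
= 7 - 6
= 1

1


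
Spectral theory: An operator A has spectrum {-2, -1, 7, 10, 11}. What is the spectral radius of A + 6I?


Spectrum of A + 6I = {4, 5, 13, 16, 17}
Spectral radius = max |lambda| over the shifted spectrum
= max(4, 5, 13, 16, 17) = 17

17


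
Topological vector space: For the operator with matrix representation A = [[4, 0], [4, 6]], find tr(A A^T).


trace(A * A^T) = sum of squares of all entries
= 4^2 + 0^2 + 4^2 + 6^2
= 16 + 0 + 16 + 36
= 68

68


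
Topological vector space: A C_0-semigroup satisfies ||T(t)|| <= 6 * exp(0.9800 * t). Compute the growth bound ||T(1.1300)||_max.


||T(1.1300)|| <= 6 * exp(0.9800 * 1.1300)
= 6 * exp(1.1074)
= 6 * 3.0265
= 18.1589

18.1589


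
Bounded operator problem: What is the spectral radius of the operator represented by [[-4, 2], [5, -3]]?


For a 2x2 matrix, eigenvalues satisfy lambda^2 - (trace)*lambda + det = 0
trace = -4 + -3 = -7
det = -4*-3 - 2*5 = 2
discriminant = (-7)^2 - 4*(2) = 41
spectral radius = max |eigenvalue| = 6.7016

6.7016


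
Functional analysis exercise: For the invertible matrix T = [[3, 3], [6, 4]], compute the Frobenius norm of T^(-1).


det(T) = 3*4 - 3*6 = -6
T^(-1) = (1/-6) * [[4, -3], [-6, 3]] = [[-0.6667, 0.5000], [1.0000, -0.5000]]
||T^(-1)||_F^2 = (-0.6667)^2 + 0.5000^2 + 1.0000^2 + (-0.5000)^2 = 1.9444
||T^(-1)||_F = sqrt(1.9444) = 1.3944

1.3944


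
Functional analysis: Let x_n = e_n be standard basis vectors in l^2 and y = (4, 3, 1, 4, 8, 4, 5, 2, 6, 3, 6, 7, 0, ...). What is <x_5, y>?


x_5 = e_5 is the standard basis vector with 1 in position 5.
<x_5, y> = y_5 = 8
As n -> infinity, <x_n, y> -> 0, confirming weak convergence of (x_n) to 0.

8


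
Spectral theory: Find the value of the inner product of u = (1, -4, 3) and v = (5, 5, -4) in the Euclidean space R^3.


Computing the standard inner product <u, v> = sum u_i * v_i
= 1*5 + -4*5 + 3*-4
= 5 + -20 + -12
= -27

-27


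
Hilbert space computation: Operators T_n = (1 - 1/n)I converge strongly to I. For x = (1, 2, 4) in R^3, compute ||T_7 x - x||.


T_7 x - x = (1 - 1/7)x - x = -x/7
||x|| = sqrt(21) = 4.5826
||T_7 x - x|| = ||x||/7 = 4.5826/7 = 0.6547

0.6547


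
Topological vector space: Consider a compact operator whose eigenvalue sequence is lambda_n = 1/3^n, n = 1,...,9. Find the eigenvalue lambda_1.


The eigenvalue formula gives lambda_1 = 1/3^1
= 1/3
= 0.3333

0.3333


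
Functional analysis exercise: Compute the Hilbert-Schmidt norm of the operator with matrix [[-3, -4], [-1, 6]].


The Hilbert-Schmidt norm is sqrt(sum of squares of all entries).
Sum of squares = (-3)^2 + (-4)^2 + (-1)^2 + 6^2
= 9 + 16 + 1 + 36 = 62
||T||_HS = sqrt(62) = 7.8740

7.8740


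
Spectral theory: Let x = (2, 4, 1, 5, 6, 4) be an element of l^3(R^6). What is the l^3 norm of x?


The l^3 norm = (sum |x_i|^3)^(1/3)
Sum of 3th powers = 8 + 64 + 1 + 125 + 216 + 64 = 478
||x||_3 = (478)^(1/3) = 7.8188

7.8188


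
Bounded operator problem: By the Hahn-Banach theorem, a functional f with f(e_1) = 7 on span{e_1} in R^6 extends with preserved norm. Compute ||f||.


The norm of f is given by ||f|| = sup_{||x||=1} |f(x)|.
On span{e_1}, ||e_1|| = 1, so ||f|| = |f(e_1)| / ||e_1||
= |7| / 1 = 7.0000

7.0000


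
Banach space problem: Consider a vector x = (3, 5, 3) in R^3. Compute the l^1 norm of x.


The l^1 norm equals the sum of absolute values of all components.
||x||_1 = 3 + 5 + 3
= 11

11.0000


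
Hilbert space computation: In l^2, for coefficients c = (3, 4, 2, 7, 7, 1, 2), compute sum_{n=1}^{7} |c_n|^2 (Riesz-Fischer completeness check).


sum |c_n|^2 = 3^2 + 4^2 + 2^2 + 7^2 + 7^2 + 1^2 + 2^2
= 9 + 16 + 4 + 49 + 49 + 1 + 4
= 132

132


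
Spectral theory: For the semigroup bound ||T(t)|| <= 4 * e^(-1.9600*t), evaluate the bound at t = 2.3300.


||T(2.3300)|| <= 4 * exp(-1.9600 * 2.3300)
= 4 * exp(-4.5668)
= 4 * 0.0104
= 0.0416

0.0416


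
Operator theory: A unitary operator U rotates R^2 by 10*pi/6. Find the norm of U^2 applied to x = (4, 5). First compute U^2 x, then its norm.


U is a rotation by theta = 10*pi/6
U^2 = rotation by 2*theta = 20*pi/6 = 8*pi/6 (mod 2*pi)
cos(8*pi/6) = -0.5000, sin(8*pi/6) = -0.8660
U^2 x = (-0.5000 * 4 - -0.8660 * 5, -0.8660 * 4 + -0.5000 * 5)
= (2.3301, -5.9641)
||U^2 x|| = sqrt(2.3301^2 + (-5.9641)^2) = sqrt(41.0000) = 6.4031

6.4031


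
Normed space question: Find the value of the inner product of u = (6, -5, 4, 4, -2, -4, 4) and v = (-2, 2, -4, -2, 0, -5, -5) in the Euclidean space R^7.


Computing the standard inner product <u, v> = sum u_i * v_i
= 6*-2 + -5*2 + 4*-4 + 4*-2 + -2*0 + -4*-5 + 4*-5
= -12 + -10 + -16 + -8 + 0 + 20 + -20
= -46

-46


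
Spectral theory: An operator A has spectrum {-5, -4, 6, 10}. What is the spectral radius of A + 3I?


Spectrum of A + 3I = {-2, -1, 9, 13}
Spectral radius = max |lambda| over the shifted spectrum
= max(2, 1, 9, 13) = 13

13


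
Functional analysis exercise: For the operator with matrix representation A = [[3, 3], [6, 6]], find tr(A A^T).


trace(A * A^T) = sum of squares of all entries
= 3^2 + 3^2 + 6^2 + 6^2
= 9 + 9 + 36 + 36
= 90

90


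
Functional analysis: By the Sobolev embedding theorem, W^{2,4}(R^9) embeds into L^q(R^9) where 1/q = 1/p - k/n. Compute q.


Using the Sobolev embedding formula: 1/q = 1/p - k/n
1/q = 1/4 - 2/9 = 1/36
q = 1/(1/36) = 36

36.0000


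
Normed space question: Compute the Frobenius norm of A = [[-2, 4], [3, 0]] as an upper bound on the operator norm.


||A||_F^2 = sum a_ij^2
= (-2)^2 + 4^2 + 3^2 + 0^2
= 4 + 16 + 9 + 0 = 29
||A||_F = sqrt(29) = 5.3852

5.3852


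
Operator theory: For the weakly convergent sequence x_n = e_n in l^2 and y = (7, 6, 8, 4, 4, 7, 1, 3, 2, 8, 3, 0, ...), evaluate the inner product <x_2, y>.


x_2 = e_2 is the standard basis vector with 1 in position 2.
<x_2, y> = y_2 = 6
As n -> infinity, <x_n, y> -> 0, confirming weak convergence of (x_n) to 0.

6


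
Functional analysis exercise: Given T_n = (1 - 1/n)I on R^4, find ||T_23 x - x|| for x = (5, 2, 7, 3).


T_23 x - x = (1 - 1/23)x - x = -x/23
||x|| = sqrt(87) = 9.3274
||T_23 x - x|| = ||x||/23 = 9.3274/23 = 0.4055

0.4055


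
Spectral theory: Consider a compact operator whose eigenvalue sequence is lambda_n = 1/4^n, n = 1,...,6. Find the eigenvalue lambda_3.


The eigenvalue formula gives lambda_3 = 1/4^3
= 1/64
= 0.0156

0.0156


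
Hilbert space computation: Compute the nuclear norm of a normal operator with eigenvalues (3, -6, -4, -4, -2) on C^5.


For a normal operator, singular values equal |eigenvalues|.
Trace norm = sum |lambda_i| = 3 + 6 + 4 + 4 + 2
= 19

19


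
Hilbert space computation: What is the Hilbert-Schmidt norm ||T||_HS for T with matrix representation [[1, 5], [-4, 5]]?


The Hilbert-Schmidt norm is sqrt(sum of squares of all entries).
Sum of squares = 1^2 + 5^2 + (-4)^2 + 5^2
= 1 + 25 + 16 + 25 = 67
||T||_HS = sqrt(67) = 8.1854

8.1854


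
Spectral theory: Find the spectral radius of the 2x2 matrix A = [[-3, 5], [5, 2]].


For a 2x2 matrix, eigenvalues satisfy lambda^2 - (trace)*lambda + det = 0
trace = -3 + 2 = -1
det = -3*2 - 5*5 = -31
discriminant = (-1)^2 - 4*(-31) = 125
spectral radius = max |eigenvalue| = 6.0902

6.0902


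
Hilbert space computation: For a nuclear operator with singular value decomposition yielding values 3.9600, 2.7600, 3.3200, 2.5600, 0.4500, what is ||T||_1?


The nuclear norm is the sum of all singular values.
||T||_1 = 3.9600 + 2.7600 + 3.3200 + 2.5600 + 0.4500
= 13.0500

13.0500


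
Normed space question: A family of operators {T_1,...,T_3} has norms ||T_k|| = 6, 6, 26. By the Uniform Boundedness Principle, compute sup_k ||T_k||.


By the Uniform Boundedness Principle, the supremum of norms is finite.
sup_k ||T_k|| = max(6, 6, 26) = 26

26


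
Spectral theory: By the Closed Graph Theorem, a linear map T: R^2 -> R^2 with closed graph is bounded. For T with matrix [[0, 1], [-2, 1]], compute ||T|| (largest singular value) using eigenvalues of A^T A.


A^T A = [[4, -2], [-2, 2]]
trace(A^T A) = 6, det(A^T A) = 4
discriminant = 6^2 - 4*4 = 20
Largest eigenvalue of A^T A = (trace + sqrt(disc))/2 = 5.2361
||T|| = sqrt(5.2361) = 2.2882

2.2882


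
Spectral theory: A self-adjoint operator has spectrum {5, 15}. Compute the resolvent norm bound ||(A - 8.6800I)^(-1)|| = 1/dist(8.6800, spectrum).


dist(8.6800, {5, 15}) = min(|8.6800 - 5|, |8.6800 - 15|)
= min(3.6800, 6.3200) = 3.6800
Resolvent bound = 1/3.6800 = 0.2717

0.2717


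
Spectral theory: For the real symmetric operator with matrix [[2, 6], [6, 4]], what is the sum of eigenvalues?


For a self-adjoint (symmetric) matrix, the eigenvalues are real.
The sum of eigenvalues equals the trace of the matrix.
trace = 2 + 4 = 6

6


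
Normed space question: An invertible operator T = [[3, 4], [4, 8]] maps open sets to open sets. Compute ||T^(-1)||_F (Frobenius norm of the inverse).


det(T) = 3*8 - 4*4 = 8
T^(-1) = (1/8) * [[8, -4], [-4, 3]] = [[1.0000, -0.5000], [-0.5000, 0.3750]]
||T^(-1)||_F^2 = 1.0000^2 + (-0.5000)^2 + (-0.5000)^2 + 0.3750^2 = 1.6406
||T^(-1)||_F = sqrt(1.6406) = 1.2809

1.2809


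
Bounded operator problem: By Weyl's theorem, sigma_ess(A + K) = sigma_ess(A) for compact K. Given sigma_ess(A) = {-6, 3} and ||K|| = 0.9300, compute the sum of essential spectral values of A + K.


By Weyl's theorem, the essential spectrum is invariant under compact perturbations.
sigma_ess(A + K) = sigma_ess(A) = {-6, 3}
Sum = -6 + 3 = -3

-3


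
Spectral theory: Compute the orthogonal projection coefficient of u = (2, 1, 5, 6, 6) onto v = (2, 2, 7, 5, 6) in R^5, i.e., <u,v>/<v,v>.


Computing <u,v> = 2*2 + 1*2 + 5*7 + 6*5 + 6*6 = 107
Computing <v,v> = 2^2 + 2^2 + 7^2 + 5^2 + 6^2 = 118
Projection coefficient = 107/118 = 0.9068

0.9068


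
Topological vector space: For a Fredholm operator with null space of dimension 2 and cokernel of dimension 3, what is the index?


The Fredholm index is defined as ind(T) = dim(ker T) - dim(coker T)
= 2 - 3
= -1

-1


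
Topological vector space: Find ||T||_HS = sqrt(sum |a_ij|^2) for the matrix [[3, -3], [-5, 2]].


The Hilbert-Schmidt norm is sqrt(sum of squares of all entries).
Sum of squares = 3^2 + (-3)^2 + (-5)^2 + 2^2
= 9 + 9 + 25 + 4 = 47
||T||_HS = sqrt(47) = 6.8557

6.8557


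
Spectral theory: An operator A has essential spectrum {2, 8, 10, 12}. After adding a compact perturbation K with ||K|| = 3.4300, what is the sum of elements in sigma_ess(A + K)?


By Weyl's theorem, the essential spectrum is invariant under compact perturbations.
sigma_ess(A + K) = sigma_ess(A) = {2, 8, 10, 12}
Sum = 2 + 8 + 10 + 12 = 32

32


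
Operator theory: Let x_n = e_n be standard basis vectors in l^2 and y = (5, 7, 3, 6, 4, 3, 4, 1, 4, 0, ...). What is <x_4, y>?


x_4 = e_4 is the standard basis vector with 1 in position 4.
<x_4, y> = y_4 = 6
As n -> infinity, <x_n, y> -> 0, confirming weak convergence of (x_n) to 0.

6


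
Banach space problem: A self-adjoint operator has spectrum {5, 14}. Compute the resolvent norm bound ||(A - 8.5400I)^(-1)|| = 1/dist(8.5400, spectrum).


dist(8.5400, {5, 14}) = min(|8.5400 - 5|, |8.5400 - 14|)
= min(3.5400, 5.4600) = 3.5400
Resolvent bound = 1/3.5400 = 0.2825

0.2825


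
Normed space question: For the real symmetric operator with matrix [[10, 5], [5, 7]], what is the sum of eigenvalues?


For a self-adjoint (symmetric) matrix, the eigenvalues are real.
The sum of eigenvalues equals the trace of the matrix.
trace = 10 + 7 = 17

17


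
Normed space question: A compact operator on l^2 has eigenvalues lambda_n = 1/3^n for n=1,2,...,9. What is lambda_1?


The eigenvalue formula gives lambda_1 = 1/3^1
= 1/3
= 0.3333

0.3333


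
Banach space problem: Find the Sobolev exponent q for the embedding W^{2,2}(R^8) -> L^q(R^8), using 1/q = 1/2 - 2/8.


Using the Sobolev embedding formula: 1/q = 1/p - k/n
1/q = 1/2 - 2/8 = 1/4
q = 1/(1/4) = 4

4.0000


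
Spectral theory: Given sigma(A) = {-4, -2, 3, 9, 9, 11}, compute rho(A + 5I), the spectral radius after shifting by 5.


Spectrum of A + 5I = {1, 3, 8, 14, 14, 16}
Spectral radius = max |lambda| over the shifted spectrum
= max(1, 3, 8, 14, 14, 16) = 16

16


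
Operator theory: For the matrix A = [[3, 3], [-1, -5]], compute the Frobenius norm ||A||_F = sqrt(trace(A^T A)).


||A||_F^2 = sum a_ij^2
= 3^2 + 3^2 + (-1)^2 + (-5)^2
= 9 + 9 + 1 + 25 = 44
||A||_F = sqrt(44) = 6.6332

6.6332


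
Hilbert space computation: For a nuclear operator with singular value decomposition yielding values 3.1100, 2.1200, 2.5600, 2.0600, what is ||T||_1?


The nuclear norm is the sum of all singular values.
||T||_1 = 3.1100 + 2.1200 + 2.5600 + 2.0600
= 9.8500

9.8500


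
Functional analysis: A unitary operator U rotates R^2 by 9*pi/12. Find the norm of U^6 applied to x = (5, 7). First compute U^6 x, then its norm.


U is a rotation by theta = 9*pi/12
U^6 = rotation by 6*theta = 54*pi/12 = 6*pi/12 (mod 2*pi)
cos(6*pi/12) = 0.0000, sin(6*pi/12) = 1.0000
U^6 x = (0.0000 * 5 - 1.0000 * 7, 1.0000 * 5 + 0.0000 * 7)
= (-7.0000, 5.0000)
||U^6 x|| = sqrt((-7.0000)^2 + 5.0000^2) = sqrt(74.0000) = 8.6023

8.6023


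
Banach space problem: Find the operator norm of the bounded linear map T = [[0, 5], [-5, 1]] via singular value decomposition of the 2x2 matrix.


A^T A = [[25, -5], [-5, 26]]
trace(A^T A) = 51, det(A^T A) = 625
discriminant = 51^2 - 4*625 = 101
Largest eigenvalue of A^T A = (trace + sqrt(disc))/2 = 30.5249
||T|| = sqrt(30.5249) = 5.5249

5.5249


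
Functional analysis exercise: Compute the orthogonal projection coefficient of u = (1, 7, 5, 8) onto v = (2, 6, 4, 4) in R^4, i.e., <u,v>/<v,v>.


Computing <u,v> = 1*2 + 7*6 + 5*4 + 8*4 = 96
Computing <v,v> = 2^2 + 6^2 + 4^2 + 4^2 = 72
Projection coefficient = 96/72 = 1.3333

1.3333


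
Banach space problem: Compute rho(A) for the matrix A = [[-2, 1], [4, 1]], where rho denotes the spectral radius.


For a 2x2 matrix, eigenvalues satisfy lambda^2 - (trace)*lambda + det = 0
trace = -2 + 1 = -1
det = -2*1 - 1*4 = -6
discriminant = (-1)^2 - 4*(-6) = 25
spectral radius = max |eigenvalue| = 3.0000

3.0000


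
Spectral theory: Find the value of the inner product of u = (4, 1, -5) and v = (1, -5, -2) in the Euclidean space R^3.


Computing the standard inner product <u, v> = sum u_i * v_i
= 4*1 + 1*-5 + -5*-2
= 4 + -5 + 10
= 9

9


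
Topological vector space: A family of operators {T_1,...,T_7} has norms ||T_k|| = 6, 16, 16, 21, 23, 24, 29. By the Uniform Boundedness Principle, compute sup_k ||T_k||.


By the Uniform Boundedness Principle, the supremum of norms is finite.
sup_k ||T_k|| = max(6, 16, 16, 21, 23, 24, 29) = 29

29


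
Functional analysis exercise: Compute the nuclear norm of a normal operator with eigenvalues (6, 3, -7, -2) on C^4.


For a normal operator, singular values equal |eigenvalues|.
Trace norm = sum |lambda_i| = 6 + 3 + 7 + 2
= 18

18


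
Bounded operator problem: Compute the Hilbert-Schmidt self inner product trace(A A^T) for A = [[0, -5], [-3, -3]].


trace(A * A^T) = sum of squares of all entries
= 0^2 + (-5)^2 + (-3)^2 + (-3)^2
= 0 + 25 + 9 + 9
= 43

43


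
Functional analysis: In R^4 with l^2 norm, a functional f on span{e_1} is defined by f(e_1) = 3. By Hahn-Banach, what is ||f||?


The norm of f is given by ||f|| = sup_{||x||=1} |f(x)|.
On span{e_1}, ||e_1|| = 1, so ||f|| = |f(e_1)| / ||e_1||
= |3| / 1 = 3.0000

3.0000


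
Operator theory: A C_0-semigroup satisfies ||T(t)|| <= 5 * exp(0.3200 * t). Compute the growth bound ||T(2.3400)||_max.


||T(2.3400)|| <= 5 * exp(0.3200 * 2.3400)
= 5 * exp(0.7488)
= 5 * 2.1145
= 10.5723

10.5723


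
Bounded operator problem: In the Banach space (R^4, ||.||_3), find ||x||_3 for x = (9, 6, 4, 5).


The l^3 norm = (sum |x_i|^3)^(1/3)
Sum of 3th powers = 729 + 216 + 64 + 125 = 1134
||x||_3 = (1134)^(1/3) = 10.4281

10.4281


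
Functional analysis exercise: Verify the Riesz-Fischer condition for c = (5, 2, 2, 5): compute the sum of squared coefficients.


sum |c_n|^2 = 5^2 + 2^2 + 2^2 + 5^2
= 25 + 4 + 4 + 25
= 58

58


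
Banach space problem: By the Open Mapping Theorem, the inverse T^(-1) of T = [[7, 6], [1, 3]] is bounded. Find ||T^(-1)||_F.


det(T) = 7*3 - 6*1 = 15
T^(-1) = (1/15) * [[3, -6], [-1, 7]] = [[0.2000, -0.4000], [-0.0667, 0.4667]]
||T^(-1)||_F^2 = 0.2000^2 + (-0.4000)^2 + (-0.0667)^2 + 0.4667^2 = 0.4222
||T^(-1)||_F = sqrt(0.4222) = 0.6498

0.6498


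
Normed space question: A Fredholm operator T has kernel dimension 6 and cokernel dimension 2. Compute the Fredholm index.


The Fredholm index is defined as ind(T) = dim(ker T) - dim(coker T)
= 6 - 2
= 4

4


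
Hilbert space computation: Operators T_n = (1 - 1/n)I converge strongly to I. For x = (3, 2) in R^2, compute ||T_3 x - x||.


T_3 x - x = (1 - 1/3)x - x = -x/3
||x|| = sqrt(13) = 3.6056
||T_3 x - x|| = ||x||/3 = 3.6056/3 = 1.2019

1.2019


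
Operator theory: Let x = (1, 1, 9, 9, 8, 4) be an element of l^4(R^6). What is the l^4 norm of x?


The l^4 norm = (sum |x_i|^4)^(1/4)
Sum of 4th powers = 1 + 1 + 6561 + 6561 + 4096 + 256 = 17476
||x||_4 = (17476)^(1/4) = 11.4977

11.4977


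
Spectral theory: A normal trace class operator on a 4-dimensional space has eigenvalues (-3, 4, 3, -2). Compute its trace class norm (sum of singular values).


For a normal operator, singular values equal |eigenvalues|.
Trace norm = sum |lambda_i| = 3 + 4 + 3 + 2
= 12

12


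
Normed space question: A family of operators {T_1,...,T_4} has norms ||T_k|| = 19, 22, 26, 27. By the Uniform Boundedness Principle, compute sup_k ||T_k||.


By the Uniform Boundedness Principle, the supremum of norms is finite.
sup_k ||T_k|| = max(19, 22, 26, 27) = 27

27


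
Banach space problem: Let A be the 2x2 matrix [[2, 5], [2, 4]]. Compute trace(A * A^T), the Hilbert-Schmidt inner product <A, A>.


trace(A * A^T) = sum of squares of all entries
= 2^2 + 5^2 + 2^2 + 4^2
= 4 + 25 + 4 + 16
= 49

49


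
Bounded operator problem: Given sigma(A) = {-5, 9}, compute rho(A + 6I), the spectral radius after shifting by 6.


Spectrum of A + 6I = {1, 15}
Spectral radius = max |lambda| over the shifted spectrum
= max(1, 15) = 15

15


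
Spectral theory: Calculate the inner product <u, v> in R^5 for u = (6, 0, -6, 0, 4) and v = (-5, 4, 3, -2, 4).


Computing the standard inner product <u, v> = sum u_i * v_i
= 6*-5 + 0*4 + -6*3 + 0*-2 + 4*4
= -30 + 0 + -18 + 0 + 16
= -32

-32


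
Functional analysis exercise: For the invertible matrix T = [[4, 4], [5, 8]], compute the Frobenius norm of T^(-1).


det(T) = 4*8 - 4*5 = 12
T^(-1) = (1/12) * [[8, -4], [-5, 4]] = [[0.6667, -0.3333], [-0.4167, 0.3333]]
||T^(-1)||_F^2 = 0.6667^2 + (-0.3333)^2 + (-0.4167)^2 + 0.3333^2 = 0.8403
||T^(-1)||_F = sqrt(0.8403) = 0.9167

0.9167


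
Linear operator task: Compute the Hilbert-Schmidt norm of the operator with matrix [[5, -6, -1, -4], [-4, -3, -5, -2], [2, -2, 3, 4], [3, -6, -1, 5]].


The Hilbert-Schmidt norm is sqrt(sum of squares of all entries).
Sum of squares = 5^2 + (-6)^2 + (-1)^2 + (-4)^2 + (-4)^2 + (-3)^2 + (-5)^2 + (-2)^2 + 2^2 + (-2)^2 + 3^2 + 4^2 + 3^2 + (-6)^2 + (-1)^2 + 5^2
= 25 + 36 + 1 + 16 + 16 + 9 + 25 + 4 + 4 + 4 + 9 + 16 + 9 + 36 + 1 + 25 = 236
||T||_HS = sqrt(236) = 15.3623

15.3623


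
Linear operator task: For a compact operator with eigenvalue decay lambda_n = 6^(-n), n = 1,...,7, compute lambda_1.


The eigenvalue formula gives lambda_1 = 1/6^1
= 1/6
= 0.1667

0.1667


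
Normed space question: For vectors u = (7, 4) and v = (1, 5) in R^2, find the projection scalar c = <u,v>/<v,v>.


Computing <u,v> = 7*1 + 4*5 = 27
Computing <v,v> = 1^2 + 5^2 = 26
Projection coefficient = 27/26 = 1.0385

1.0385


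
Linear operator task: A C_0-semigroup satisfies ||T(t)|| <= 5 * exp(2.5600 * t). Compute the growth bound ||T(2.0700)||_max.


||T(2.0700)|| <= 5 * exp(2.5600 * 2.0700)
= 5 * exp(5.2992)
= 5 * 200.1766
= 1000.8830

1000.8830


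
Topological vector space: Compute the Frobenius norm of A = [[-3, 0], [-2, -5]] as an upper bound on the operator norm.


||A||_F^2 = sum a_ij^2
= (-3)^2 + 0^2 + (-2)^2 + (-5)^2
= 9 + 0 + 4 + 25 = 38
||A||_F = sqrt(38) = 6.1644

6.1644


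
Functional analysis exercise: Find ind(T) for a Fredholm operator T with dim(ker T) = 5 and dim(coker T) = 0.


The Fredholm index is defined as ind(T) = dim(ker T) - dim(coker T)
= 5 - 0
= 5

5


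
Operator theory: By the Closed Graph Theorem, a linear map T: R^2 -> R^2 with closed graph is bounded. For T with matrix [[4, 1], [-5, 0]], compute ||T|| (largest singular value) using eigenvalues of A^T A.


A^T A = [[41, 4], [4, 1]]
trace(A^T A) = 42, det(A^T A) = 25
discriminant = 42^2 - 4*25 = 1664
Largest eigenvalue of A^T A = (trace + sqrt(disc))/2 = 41.3961
||T|| = sqrt(41.3961) = 6.4340

6.4340


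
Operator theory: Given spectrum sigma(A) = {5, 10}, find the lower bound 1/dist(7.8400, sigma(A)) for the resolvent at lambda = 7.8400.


dist(7.8400, {5, 10}) = min(|7.8400 - 5|, |7.8400 - 10|)
= min(2.8400, 2.1600) = 2.1600
Resolvent bound = 1/2.1600 = 0.4630

0.4630


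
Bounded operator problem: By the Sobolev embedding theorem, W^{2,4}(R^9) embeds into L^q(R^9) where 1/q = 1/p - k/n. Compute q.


Using the Sobolev embedding formula: 1/q = 1/p - k/n
1/q = 1/4 - 2/9 = 1/36
q = 1/(1/36) = 36

36.0000


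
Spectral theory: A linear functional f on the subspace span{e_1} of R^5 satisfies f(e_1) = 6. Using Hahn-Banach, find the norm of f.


The norm of f is given by ||f|| = sup_{||x||=1} |f(x)|.
On span{e_1}, ||e_1|| = 1, so ||f|| = |f(e_1)| / ||e_1||
= |6| / 1 = 6.0000

6.0000


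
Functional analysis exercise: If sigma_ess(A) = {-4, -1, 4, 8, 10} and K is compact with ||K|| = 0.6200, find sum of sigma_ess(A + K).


By Weyl's theorem, the essential spectrum is invariant under compact perturbations.
sigma_ess(A + K) = sigma_ess(A) = {-4, -1, 4, 8, 10}
Sum = -4 + -1 + 4 + 8 + 10 = 17

17


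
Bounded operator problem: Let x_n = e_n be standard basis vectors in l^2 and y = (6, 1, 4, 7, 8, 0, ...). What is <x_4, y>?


x_4 = e_4 is the standard basis vector with 1 in position 4.
<x_4, y> = y_4 = 7
As n -> infinity, <x_n, y> -> 0, confirming weak convergence of (x_n) to 0.

7


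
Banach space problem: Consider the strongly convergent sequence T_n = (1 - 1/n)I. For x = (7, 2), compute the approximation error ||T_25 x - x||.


T_25 x - x = (1 - 1/25)x - x = -x/25
||x|| = sqrt(53) = 7.2801
||T_25 x - x|| = ||x||/25 = 7.2801/25 = 0.2912

0.2912


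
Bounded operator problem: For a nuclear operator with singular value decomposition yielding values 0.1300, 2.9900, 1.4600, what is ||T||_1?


The nuclear norm is the sum of all singular values.
||T||_1 = 0.1300 + 2.9900 + 1.4600
= 4.5800

4.5800


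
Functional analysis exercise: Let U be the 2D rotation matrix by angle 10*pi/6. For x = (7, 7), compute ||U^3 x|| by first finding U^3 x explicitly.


U is a rotation by theta = 10*pi/6
U^3 = rotation by 3*theta = 30*pi/6 = 6*pi/6 (mod 2*pi)
cos(6*pi/6) = -1.0000, sin(6*pi/6) = 0.0000
U^3 x = (-1.0000 * 7 - 0.0000 * 7, 0.0000 * 7 + -1.0000 * 7)
= (-7.0000, -7.0000)
||U^3 x|| = sqrt((-7.0000)^2 + (-7.0000)^2) = sqrt(98.0000) = 9.8995

9.8995


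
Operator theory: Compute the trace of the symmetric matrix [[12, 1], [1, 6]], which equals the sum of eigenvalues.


For a self-adjoint (symmetric) matrix, the eigenvalues are real.
The sum of eigenvalues equals the trace of the matrix.
trace = 12 + 6 = 18

18


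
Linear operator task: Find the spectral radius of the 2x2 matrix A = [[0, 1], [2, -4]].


For a 2x2 matrix, eigenvalues satisfy lambda^2 - (trace)*lambda + det = 0
trace = 0 + -4 = -4
det = 0*-4 - 1*2 = -2
discriminant = (-4)^2 - 4*(-2) = 24
spectral radius = max |eigenvalue| = 4.4495

4.4495


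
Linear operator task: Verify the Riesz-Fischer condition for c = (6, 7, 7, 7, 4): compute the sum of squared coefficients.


sum |c_n|^2 = 6^2 + 7^2 + 7^2 + 7^2 + 4^2
= 36 + 49 + 49 + 49 + 16
= 199

199


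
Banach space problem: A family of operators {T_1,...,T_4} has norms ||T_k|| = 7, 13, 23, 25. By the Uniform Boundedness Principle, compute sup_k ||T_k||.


By the Uniform Boundedness Principle, the supremum of norms is finite.
sup_k ||T_k|| = max(7, 13, 23, 25) = 25

25


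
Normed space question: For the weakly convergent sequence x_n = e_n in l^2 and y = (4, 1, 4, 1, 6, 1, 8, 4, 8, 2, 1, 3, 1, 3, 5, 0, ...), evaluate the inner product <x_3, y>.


x_3 = e_3 is the standard basis vector with 1 in position 3.
<x_3, y> = y_3 = 4
As n -> infinity, <x_n, y> -> 0, confirming weak convergence of (x_n) to 0.

4


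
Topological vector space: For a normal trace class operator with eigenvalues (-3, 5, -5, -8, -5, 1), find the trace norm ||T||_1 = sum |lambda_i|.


For a normal operator, singular values equal |eigenvalues|.
Trace norm = sum |lambda_i| = 3 + 5 + 5 + 8 + 5 + 1
= 27

27


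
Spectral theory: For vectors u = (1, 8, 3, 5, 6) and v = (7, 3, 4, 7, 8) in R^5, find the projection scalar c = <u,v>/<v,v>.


Computing <u,v> = 1*7 + 8*3 + 3*4 + 5*7 + 6*8 = 126
Computing <v,v> = 7^2 + 3^2 + 4^2 + 7^2 + 8^2 = 187
Projection coefficient = 126/187 = 0.6738

0.6738


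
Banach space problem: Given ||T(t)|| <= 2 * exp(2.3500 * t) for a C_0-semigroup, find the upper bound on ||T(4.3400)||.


||T(4.3400)|| <= 2 * exp(2.3500 * 4.3400)
= 2 * exp(10.1990)
= 2 * 26876.2963
= 53752.5927

53752.5927


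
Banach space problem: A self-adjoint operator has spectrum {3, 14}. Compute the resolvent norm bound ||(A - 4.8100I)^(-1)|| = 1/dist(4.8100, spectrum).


dist(4.8100, {3, 14}) = min(|4.8100 - 3|, |4.8100 - 14|)
= min(1.8100, 9.1900) = 1.8100
Resolvent bound = 1/1.8100 = 0.5525

0.5525


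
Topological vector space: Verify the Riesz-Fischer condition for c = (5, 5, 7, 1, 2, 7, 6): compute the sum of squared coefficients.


sum |c_n|^2 = 5^2 + 5^2 + 7^2 + 1^2 + 2^2 + 7^2 + 6^2
= 25 + 25 + 49 + 1 + 4 + 49 + 36
= 189

189


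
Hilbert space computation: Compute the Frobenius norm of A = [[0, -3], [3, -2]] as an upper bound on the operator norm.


||A||_F^2 = sum a_ij^2
= 0^2 + (-3)^2 + 3^2 + (-2)^2
= 0 + 9 + 9 + 4 = 22
||A||_F = sqrt(22) = 4.6904

4.6904


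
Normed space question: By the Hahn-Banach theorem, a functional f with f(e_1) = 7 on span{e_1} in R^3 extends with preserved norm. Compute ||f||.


The norm of f is given by ||f|| = sup_{||x||=1} |f(x)|.
On span{e_1}, ||e_1|| = 1, so ||f|| = |f(e_1)| / ||e_1||
= |7| / 1 = 7.0000

7.0000


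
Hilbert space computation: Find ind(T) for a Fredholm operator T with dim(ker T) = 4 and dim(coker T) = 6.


The Fredholm index is defined as ind(T) = dim(ker T) - dim(coker T)
= 4 - 6
= -2

-2


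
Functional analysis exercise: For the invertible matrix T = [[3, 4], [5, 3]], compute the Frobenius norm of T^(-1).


det(T) = 3*3 - 4*5 = -11
T^(-1) = (1/-11) * [[3, -4], [-5, 3]] = [[-0.2727, 0.3636], [0.4545, -0.2727]]
||T^(-1)||_F^2 = (-0.2727)^2 + 0.3636^2 + 0.4545^2 + (-0.2727)^2 = 0.4876
||T^(-1)||_F = sqrt(0.4876) = 0.6983

0.6983


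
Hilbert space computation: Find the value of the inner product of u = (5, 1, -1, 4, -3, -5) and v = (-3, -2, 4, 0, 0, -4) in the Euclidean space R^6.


Computing the standard inner product <u, v> = sum u_i * v_i
= 5*-3 + 1*-2 + -1*4 + 4*0 + -3*0 + -5*-4
= -15 + -2 + -4 + 0 + 0 + 20
= -1

-1


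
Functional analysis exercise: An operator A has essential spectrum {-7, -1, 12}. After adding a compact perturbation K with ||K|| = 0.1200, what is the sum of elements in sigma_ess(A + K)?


By Weyl's theorem, the essential spectrum is invariant under compact perturbations.
sigma_ess(A + K) = sigma_ess(A) = {-7, -1, 12}
Sum = -7 + -1 + 12 = 4

4


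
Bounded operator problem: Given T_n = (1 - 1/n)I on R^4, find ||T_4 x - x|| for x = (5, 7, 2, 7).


T_4 x - x = (1 - 1/4)x - x = -x/4
||x|| = sqrt(127) = 11.2694
||T_4 x - x|| = ||x||/4 = 11.2694/4 = 2.8174

2.8174


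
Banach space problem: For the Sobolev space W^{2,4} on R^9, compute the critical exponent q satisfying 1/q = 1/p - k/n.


Using the Sobolev embedding formula: 1/q = 1/p - k/n
1/q = 1/4 - 2/9 = 1/36
q = 1/(1/36) = 36

36.0000


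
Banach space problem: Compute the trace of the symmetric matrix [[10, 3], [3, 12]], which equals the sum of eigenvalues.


For a self-adjoint (symmetric) matrix, the eigenvalues are real.
The sum of eigenvalues equals the trace of the matrix.
trace = 10 + 12 = 22

22


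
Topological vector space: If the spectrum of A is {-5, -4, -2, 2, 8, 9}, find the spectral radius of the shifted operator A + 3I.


Spectrum of A + 3I = {-2, -1, 1, 5, 11, 12}
Spectral radius = max |lambda| over the shifted spectrum
= max(2, 1, 1, 5, 11, 12) = 12

12
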